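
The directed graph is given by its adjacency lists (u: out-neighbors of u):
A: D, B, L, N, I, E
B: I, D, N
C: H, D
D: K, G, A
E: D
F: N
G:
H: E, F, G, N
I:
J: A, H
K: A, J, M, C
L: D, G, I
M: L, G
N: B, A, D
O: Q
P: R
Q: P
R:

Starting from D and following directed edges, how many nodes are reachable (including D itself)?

BFS from D visits: D, K, G, A, J, M, C, B, L, N, I, E, H, F
Reachable nodes: 14 of 18 total.

14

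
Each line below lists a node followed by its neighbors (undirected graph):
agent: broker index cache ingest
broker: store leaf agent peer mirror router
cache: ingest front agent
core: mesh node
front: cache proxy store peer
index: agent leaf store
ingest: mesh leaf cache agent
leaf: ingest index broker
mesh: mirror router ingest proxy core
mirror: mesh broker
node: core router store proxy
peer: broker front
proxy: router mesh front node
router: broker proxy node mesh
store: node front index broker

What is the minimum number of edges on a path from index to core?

3

Level 0: index
Level 1: agent, leaf, store
Level 2: broker, cache, front, ingest, node
Level 3: core, mesh, mirror, peer, proxy, router
core first appears at level 3.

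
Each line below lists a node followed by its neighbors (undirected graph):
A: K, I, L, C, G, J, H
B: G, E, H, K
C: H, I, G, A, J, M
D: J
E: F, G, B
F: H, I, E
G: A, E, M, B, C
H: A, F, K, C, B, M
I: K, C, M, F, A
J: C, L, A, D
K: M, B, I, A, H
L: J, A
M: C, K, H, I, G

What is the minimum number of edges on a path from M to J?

Level 0: M
Level 1: C, G, H, I, K
Level 2: A, B, E, F, J
Level 3: D, L
J first appears at level 2.

2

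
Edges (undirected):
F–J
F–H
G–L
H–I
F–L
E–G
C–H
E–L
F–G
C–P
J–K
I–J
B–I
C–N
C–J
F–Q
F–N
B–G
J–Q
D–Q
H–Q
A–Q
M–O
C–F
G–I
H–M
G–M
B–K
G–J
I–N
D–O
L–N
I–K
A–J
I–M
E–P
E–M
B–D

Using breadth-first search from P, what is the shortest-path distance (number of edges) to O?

Level 0: P
Level 1: C, E
Level 2: F, G, H, J, L, M, N
Level 3: A, B, I, K, O, Q
Level 4: D
O first appears at level 3.

3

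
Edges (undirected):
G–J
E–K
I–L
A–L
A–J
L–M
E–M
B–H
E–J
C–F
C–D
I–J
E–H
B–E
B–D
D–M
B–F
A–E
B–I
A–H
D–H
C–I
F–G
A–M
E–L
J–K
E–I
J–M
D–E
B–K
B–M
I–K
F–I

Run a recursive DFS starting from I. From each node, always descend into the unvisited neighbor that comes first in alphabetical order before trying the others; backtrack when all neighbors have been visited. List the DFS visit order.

I, B, D, C, F, G, J, A, E, H, K, L, M

Visit I
I → B
B → D
D → C
C → F
F → G
G → J
J → A
A → E
E → H
E → K
E → L
L → M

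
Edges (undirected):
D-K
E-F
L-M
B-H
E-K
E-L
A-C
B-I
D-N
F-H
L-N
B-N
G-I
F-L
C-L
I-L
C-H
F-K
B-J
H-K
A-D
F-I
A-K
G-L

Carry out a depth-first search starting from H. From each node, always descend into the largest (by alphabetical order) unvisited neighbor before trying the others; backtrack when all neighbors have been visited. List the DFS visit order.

H -> K -> F -> L -> N -> D -> A -> C -> B -> J -> I -> G -> M -> E

Visit H
H → K
K → F
F → L
L → N
N → D
D → A
A → C
N → B
B → J
B → I
I → G
L → M
L → E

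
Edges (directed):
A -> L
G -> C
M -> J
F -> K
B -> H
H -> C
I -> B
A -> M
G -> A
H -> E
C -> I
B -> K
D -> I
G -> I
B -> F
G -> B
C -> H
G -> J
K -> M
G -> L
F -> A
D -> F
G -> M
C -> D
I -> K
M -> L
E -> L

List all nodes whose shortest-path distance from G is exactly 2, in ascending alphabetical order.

Level 0: G
Level 1: A, B, C, I, J, L, M
Level 2: D, F, H, K
Level 3: E

D, F, H, K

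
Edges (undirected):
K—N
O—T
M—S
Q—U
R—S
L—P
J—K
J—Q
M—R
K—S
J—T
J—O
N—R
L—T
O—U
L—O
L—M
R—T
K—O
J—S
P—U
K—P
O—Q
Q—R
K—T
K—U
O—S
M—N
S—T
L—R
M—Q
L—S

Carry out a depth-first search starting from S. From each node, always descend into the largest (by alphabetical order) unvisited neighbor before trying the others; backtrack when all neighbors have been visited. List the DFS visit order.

S, T, R, Q, U, P, L, O, K, N, M, J

Visit S
S → T
T → R
R → Q
Q → U
U → P
P → L
L → O
O → K
K → N
N → M
K → J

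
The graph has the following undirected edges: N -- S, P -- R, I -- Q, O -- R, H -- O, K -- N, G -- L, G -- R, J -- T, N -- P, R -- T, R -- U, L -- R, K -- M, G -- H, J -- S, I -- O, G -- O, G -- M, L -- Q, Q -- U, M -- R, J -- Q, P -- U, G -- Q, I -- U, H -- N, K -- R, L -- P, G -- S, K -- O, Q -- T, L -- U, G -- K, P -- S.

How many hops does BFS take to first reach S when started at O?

2

Level 0: O
Level 1: G, H, I, K, R
Level 2: L, M, N, P, Q, S, T, U
Level 3: J
S first appears at level 2.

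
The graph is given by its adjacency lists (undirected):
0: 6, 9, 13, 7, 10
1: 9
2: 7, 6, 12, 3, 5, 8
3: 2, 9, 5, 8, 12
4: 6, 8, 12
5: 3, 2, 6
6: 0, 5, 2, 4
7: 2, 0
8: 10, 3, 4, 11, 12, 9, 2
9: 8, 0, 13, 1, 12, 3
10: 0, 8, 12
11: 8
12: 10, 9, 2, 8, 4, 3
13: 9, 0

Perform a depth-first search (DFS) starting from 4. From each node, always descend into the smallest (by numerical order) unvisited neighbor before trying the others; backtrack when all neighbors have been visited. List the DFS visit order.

4 → 6 → 0 → 7 → 2 → 3 → 5 → 8 → 9 → 1 → 12 → 10 → 13 → 11

Visit 4
4 → 6
6 → 0
0 → 7
7 → 2
2 → 3
3 → 5
3 → 8
8 → 9
9 → 1
9 → 12
12 → 10
9 → 13
8 → 11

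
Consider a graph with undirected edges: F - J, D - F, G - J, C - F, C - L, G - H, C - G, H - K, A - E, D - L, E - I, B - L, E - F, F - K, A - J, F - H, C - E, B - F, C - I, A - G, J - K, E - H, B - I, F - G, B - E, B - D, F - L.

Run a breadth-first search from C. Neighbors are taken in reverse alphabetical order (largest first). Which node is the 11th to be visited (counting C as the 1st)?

A

Visit C; enqueue L, I, G, F, E → queue [L, I, G, F, E]
Visit L; enqueue D, B → queue [I, G, F, E, D, B]
Visit I → queue [G, F, E, D, B]
Visit G; enqueue J, H, A → queue [F, E, D, B, J, H, A]
Visit F; enqueue K → queue [E, D, B, J, H, A, K]
Visit E → queue [D, B, J, H, A, K]
Visit D → queue [B, J, H, A, K]
Visit B → queue [J, H, A, K]
Visit J → queue [H, A, K]
Visit H → queue [A, K]
Visit A → queue [K]
Visit K → queue []

Visit order: C, L, I, G, F, E, D, B, J, H, A, K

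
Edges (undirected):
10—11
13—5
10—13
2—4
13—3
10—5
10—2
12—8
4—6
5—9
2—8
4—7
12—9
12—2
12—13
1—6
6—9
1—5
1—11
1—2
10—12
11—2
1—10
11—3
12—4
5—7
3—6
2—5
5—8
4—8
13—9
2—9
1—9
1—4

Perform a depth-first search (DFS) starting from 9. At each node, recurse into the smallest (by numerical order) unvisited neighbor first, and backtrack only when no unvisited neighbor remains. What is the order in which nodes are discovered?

Visit 9
9 → 1
1 → 2
2 → 4
4 → 6
6 → 3
3 → 11
11 → 10
10 → 5
5 → 7
5 → 8
8 → 12
12 → 13

9, 1, 2, 4, 6, 3, 11, 10, 5, 7, 8, 12, 13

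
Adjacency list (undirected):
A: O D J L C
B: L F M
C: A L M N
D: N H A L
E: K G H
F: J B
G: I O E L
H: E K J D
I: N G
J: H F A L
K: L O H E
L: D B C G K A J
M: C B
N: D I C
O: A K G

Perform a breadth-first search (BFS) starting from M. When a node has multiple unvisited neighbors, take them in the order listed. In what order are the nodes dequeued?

M C B A L N F O D J G K I H E

Visit M; enqueue C, B → queue [C, B]
Visit C; enqueue A, L, N → queue [B, A, L, N]
Visit B; enqueue F → queue [A, L, N, F]
Visit A; enqueue O, D, J → queue [L, N, F, O, D, J]
Visit L; enqueue G, K → queue [N, F, O, D, J, G, K]
Visit N; enqueue I → queue [F, O, D, J, G, K, I]
Visit F → queue [O, D, J, G, K, I]
Visit O → queue [D, J, G, K, I]
Visit D; enqueue H → queue [J, G, K, I, H]
Visit J → queue [G, K, I, H]
Visit G; enqueue E → queue [K, I, H, E]
Visit K → queue [I, H, E]
Visit I → queue [H, E]
Visit H → queue [E]
Visit E → queue []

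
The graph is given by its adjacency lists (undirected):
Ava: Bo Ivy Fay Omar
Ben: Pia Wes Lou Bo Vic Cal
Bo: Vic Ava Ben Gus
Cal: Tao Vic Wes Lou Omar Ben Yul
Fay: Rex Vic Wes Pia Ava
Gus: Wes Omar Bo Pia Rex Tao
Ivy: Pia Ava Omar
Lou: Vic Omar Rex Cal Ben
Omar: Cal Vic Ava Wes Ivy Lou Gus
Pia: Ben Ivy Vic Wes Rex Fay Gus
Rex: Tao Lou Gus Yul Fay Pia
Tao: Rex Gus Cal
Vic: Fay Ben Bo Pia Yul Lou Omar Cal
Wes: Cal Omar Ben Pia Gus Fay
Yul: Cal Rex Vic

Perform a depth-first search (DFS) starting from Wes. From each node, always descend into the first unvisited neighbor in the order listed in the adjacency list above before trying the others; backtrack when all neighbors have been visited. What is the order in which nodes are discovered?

Visit Wes
Wes → Cal
Cal → Tao
Tao → Rex
Rex → Lou
Lou → Vic
Vic → Fay
Fay → Pia
Pia → Ben
Ben → Bo
Bo → Ava
Ava → Ivy
Ivy → Omar
Omar → Gus
Vic → Yul

Wes → Cal → Tao → Rex → Lou → Vic → Fay → Pia → Ben → Bo → Ava → Ivy → Omar → Gus → Yul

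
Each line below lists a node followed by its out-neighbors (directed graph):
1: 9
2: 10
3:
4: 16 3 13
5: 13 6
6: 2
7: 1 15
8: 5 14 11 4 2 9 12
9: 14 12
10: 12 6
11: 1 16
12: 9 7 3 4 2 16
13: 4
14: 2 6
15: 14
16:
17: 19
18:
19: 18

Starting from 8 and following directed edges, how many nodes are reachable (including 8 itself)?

BFS from 8 visits: 8, 5, 14, 11, 4, 2, 9, 12, 13, 6, 1, 16, 3, 10, 7, 15
Reachable nodes: 16 of 19 total.

16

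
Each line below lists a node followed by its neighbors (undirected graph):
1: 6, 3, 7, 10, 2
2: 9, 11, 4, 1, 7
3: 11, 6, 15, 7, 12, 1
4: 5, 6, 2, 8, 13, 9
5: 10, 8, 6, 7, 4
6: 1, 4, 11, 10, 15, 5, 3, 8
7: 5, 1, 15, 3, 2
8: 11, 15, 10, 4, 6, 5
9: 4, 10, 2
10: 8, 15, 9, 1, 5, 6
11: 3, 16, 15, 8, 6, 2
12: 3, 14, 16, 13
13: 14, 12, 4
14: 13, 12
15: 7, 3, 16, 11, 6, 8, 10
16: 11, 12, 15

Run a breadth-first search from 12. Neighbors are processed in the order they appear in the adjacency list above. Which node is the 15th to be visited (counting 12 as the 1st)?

Visit 12; enqueue 3, 14, 16, 13 → queue [3, 14, 16, 13]
Visit 3; enqueue 11, 6, 15, 7, 1 → queue [14, 16, 13, 11, 6, 15, 7, 1]
Visit 14 → queue [16, 13, 11, 6, 15, 7, 1]
Visit 16 → queue [13, 11, 6, 15, 7, 1]
Visit 13; enqueue 4 → queue [11, 6, 15, 7, 1, 4]
Visit 11; enqueue 8, 2 → queue [6, 15, 7, 1, 4, 8, 2]
Visit 6; enqueue 10, 5 → queue [15, 7, 1, 4, 8, 2, 10, 5]
Visit 15 → queue [7, 1, 4, 8, 2, 10, 5]
Visit 7 → queue [1, 4, 8, 2, 10, 5]
Visit 1 → queue [4, 8, 2, 10, 5]
Visit 4; enqueue 9 → queue [8, 2, 10, 5, 9]
Visit 8 → queue [2, 10, 5, 9]
Visit 2 → queue [10, 5, 9]
Visit 10 → queue [5, 9]
Visit 5 → queue [9]
Visit 9 → queue []

Visit order: 12, 3, 14, 16, 13, 11, 6, 15, 7, 1, 4, 8, 2, 10, 5, 9

5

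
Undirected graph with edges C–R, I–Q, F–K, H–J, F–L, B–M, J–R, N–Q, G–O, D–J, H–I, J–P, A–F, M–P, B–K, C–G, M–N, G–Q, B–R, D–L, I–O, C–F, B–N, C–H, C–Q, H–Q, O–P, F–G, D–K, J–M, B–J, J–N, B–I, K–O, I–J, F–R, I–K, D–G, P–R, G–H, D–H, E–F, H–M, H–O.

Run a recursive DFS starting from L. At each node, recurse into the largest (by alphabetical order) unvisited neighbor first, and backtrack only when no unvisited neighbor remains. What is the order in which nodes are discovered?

Visit L
L → F
F → R
R → P
P → O
O → K
K → I
I → Q
Q → N
N → M
M → J
J → H
H → G
G → D
G → C
J → B
F → E
F → A

L -> F -> R -> P -> O -> K -> I -> Q -> N -> M -> J -> H -> G -> D -> C -> B -> E -> A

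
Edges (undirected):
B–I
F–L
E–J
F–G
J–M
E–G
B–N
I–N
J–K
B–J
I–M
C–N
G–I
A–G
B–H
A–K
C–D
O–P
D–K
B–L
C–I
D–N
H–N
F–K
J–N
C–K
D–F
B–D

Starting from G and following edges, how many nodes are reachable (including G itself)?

14

BFS from G visits: G, A, E, F, I, K, J, D, L, B, C, M, N, H
Reachable nodes: 14 of 16 total.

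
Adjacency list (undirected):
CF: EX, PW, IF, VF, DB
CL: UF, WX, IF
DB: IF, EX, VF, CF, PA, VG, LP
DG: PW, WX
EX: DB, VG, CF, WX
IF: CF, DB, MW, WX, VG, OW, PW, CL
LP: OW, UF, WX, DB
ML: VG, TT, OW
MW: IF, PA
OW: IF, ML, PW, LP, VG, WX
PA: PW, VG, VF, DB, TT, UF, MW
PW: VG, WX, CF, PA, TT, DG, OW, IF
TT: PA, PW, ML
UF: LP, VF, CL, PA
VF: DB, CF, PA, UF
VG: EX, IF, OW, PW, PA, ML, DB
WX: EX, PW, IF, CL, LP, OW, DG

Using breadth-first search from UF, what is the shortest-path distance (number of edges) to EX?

Level 0: UF
Level 1: CL, LP, PA, VF
Level 2: CF, DB, IF, MW, OW, PW, TT, VG, WX
Level 3: DG, EX, ML
EX first appears at level 3.

3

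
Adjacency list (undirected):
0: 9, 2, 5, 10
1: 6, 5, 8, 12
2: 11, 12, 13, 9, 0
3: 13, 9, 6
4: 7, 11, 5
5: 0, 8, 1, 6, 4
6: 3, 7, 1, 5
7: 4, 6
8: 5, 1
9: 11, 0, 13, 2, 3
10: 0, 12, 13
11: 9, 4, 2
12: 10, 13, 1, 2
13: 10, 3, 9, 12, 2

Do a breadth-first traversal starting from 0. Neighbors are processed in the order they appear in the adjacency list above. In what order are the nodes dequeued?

Visit 0; enqueue 9, 2, 5, 10 → queue [9, 2, 5, 10]
Visit 9; enqueue 11, 13, 3 → queue [2, 5, 10, 11, 13, 3]
Visit 2; enqueue 12 → queue [5, 10, 11, 13, 3, 12]
Visit 5; enqueue 8, 1, 6, 4 → queue [10, 11, 13, 3, 12, 8, 1, 6, 4]
Visit 10 → queue [11, 13, 3, 12, 8, 1, 6, 4]
Visit 11 → queue [13, 3, 12, 8, 1, 6, 4]
Visit 13 → queue [3, 12, 8, 1, 6, 4]
Visit 3 → queue [12, 8, 1, 6, 4]
Visit 12 → queue [8, 1, 6, 4]
Visit 8 → queue [1, 6, 4]
Visit 1 → queue [6, 4]
Visit 6; enqueue 7 → queue [4, 7]
Visit 4 → queue [7]
Visit 7 → queue []

0 9 2 5 10 11 13 3 12 8 1 6 4 7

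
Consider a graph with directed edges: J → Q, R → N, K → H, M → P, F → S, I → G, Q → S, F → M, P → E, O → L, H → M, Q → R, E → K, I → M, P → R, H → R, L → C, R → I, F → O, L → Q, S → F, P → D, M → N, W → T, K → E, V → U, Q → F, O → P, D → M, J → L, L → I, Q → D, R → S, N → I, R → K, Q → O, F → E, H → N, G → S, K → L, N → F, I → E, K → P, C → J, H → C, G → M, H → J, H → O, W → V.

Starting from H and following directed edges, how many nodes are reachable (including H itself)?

17

BFS from H visits: H, C, J, M, N, O, R, L, Q, P, F, I, K, S, D, E, G
Reachable nodes: 17 of 21 total.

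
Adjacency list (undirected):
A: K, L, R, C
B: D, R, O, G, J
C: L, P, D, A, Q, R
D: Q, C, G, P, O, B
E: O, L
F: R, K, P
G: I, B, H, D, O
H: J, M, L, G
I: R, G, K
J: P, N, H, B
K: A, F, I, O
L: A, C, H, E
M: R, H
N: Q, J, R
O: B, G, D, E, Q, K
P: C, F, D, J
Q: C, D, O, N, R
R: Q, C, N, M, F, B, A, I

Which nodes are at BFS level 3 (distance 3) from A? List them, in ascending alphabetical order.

Level 0: A
Level 1: C, K, L, R
Level 2: B, D, E, F, H, I, M, N, O, P, Q
Level 3: G, J

G, J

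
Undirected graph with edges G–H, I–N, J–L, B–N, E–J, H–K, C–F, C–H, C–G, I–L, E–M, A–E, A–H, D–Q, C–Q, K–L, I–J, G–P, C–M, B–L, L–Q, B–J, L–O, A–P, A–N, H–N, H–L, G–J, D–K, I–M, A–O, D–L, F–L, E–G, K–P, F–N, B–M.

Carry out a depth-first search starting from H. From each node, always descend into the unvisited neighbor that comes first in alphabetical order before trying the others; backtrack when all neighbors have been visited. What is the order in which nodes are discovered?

H, A, E, G, C, F, L, B, J, I, M, N, D, K, P, Q, O

Visit H
H → A
A → E
E → G
G → C
C → F
F → L
L → B
B → J
J → I
I → M
I → N
L → D
D → K
K → P
D → Q
L → O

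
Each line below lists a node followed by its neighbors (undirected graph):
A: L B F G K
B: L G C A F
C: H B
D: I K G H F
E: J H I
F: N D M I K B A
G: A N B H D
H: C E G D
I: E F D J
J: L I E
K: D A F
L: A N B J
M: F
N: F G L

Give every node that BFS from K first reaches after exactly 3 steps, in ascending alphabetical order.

Level 0: K
Level 1: A, D, F
Level 2: B, G, H, I, L, M, N
Level 3: C, E, J

C, E, J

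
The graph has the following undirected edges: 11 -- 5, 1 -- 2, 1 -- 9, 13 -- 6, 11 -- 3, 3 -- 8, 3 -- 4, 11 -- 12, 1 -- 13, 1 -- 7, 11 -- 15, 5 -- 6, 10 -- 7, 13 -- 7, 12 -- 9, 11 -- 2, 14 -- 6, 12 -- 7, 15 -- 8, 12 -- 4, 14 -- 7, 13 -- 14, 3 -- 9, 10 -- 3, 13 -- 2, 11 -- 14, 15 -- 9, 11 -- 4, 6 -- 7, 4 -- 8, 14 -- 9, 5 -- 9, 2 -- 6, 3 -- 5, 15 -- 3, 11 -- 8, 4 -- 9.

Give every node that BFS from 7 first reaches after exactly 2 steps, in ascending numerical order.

2, 3, 4, 5, 9, 11

Level 0: 7
Level 1: 1, 6, 10, 12, 13, 14
Level 2: 2, 3, 4, 5, 9, 11
Level 3: 8, 15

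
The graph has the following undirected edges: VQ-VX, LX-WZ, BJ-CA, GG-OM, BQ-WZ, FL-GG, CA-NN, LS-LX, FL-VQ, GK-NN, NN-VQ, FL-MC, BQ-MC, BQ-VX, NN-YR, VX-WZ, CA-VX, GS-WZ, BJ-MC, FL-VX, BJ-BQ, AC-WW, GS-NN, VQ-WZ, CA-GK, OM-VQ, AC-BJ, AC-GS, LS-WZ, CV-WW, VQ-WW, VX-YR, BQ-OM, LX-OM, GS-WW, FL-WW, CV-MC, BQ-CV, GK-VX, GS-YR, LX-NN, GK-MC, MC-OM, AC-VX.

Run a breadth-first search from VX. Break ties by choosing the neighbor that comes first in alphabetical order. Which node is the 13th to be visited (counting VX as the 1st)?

CV

Visit VX; enqueue AC, BQ, CA, FL, GK, VQ, WZ, YR → queue [AC, BQ, CA, FL, GK, VQ, WZ, YR]
Visit AC; enqueue BJ, GS, WW → queue [BQ, CA, FL, GK, VQ, WZ, YR, BJ, GS, WW]
Visit BQ; enqueue CV, MC, OM → queue [CA, FL, GK, VQ, WZ, YR, BJ, GS, WW, CV, MC, OM]
Visit CA; enqueue NN → queue [FL, GK, VQ, WZ, YR, BJ, GS, WW, CV, MC, OM, NN]
Visit FL; enqueue GG → queue [GK, VQ, WZ, YR, BJ, GS, WW, CV, MC, OM, NN, GG]
Visit GK → queue [VQ, WZ, YR, BJ, GS, WW, CV, MC, OM, NN, GG]
Visit VQ → queue [WZ, YR, BJ, GS, WW, CV, MC, OM, NN, GG]
Visit WZ; enqueue LS, LX → queue [YR, BJ, GS, WW, CV, MC, OM, NN, GG, LS, LX]
Visit YR → queue [BJ, GS, WW, CV, MC, OM, NN, GG, LS, LX]
Visit BJ → queue [GS, WW, CV, MC, OM, NN, GG, LS, LX]
Visit GS → queue [WW, CV, MC, OM, NN, GG, LS, LX]
Visit WW → queue [CV, MC, OM, NN, GG, LS, LX]
Visit CV → queue [MC, OM, NN, GG, LS, LX]
Visit MC → queue [OM, NN, GG, LS, LX]
Visit OM → queue [NN, GG, LS, LX]
Visit NN → queue [GG, LS, LX]
Visit GG → queue [LS, LX]
Visit LS → queue [LX]
Visit LX → queue []

Visit order: VX, AC, BQ, CA, FL, GK, VQ, WZ, YR, BJ, GS, WW, CV, MC, OM, NN, GG, LS, LX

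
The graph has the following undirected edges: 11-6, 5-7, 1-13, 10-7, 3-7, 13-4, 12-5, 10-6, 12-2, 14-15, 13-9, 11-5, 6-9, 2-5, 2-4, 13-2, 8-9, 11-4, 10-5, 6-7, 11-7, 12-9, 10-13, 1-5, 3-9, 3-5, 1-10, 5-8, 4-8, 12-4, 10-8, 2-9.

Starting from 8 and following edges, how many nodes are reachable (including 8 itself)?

13

BFS from 8 visits: 8, 10, 9, 5, 4, 13, 7, 6, 1, 12, 3, 2, 11
Reachable nodes: 13 of 15 total.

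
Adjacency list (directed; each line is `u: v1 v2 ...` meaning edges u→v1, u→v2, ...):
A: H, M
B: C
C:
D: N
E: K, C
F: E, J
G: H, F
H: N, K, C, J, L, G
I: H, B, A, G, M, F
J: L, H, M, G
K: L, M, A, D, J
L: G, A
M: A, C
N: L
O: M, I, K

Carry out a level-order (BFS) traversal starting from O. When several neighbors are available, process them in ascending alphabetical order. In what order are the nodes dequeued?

O, I, K, M, A, B, F, G, H, D, J, L, C, E, N

Visit O; enqueue I, K, M → queue [I, K, M]
Visit I; enqueue A, B, F, G, H → queue [K, M, A, B, F, G, H]
Visit K; enqueue D, J, L → queue [M, A, B, F, G, H, D, J, L]
Visit M; enqueue C → queue [A, B, F, G, H, D, J, L, C]
Visit A → queue [B, F, G, H, D, J, L, C]
Visit B → queue [F, G, H, D, J, L, C]
Visit F; enqueue E → queue [G, H, D, J, L, C, E]
Visit G → queue [H, D, J, L, C, E]
Visit H; enqueue N → queue [D, J, L, C, E, N]
Visit D → queue [J, L, C, E, N]
Visit J → queue [L, C, E, N]
Visit L → queue [C, E, N]
Visit C → queue [E, N]
Visit E → queue [N]
Visit N → queue []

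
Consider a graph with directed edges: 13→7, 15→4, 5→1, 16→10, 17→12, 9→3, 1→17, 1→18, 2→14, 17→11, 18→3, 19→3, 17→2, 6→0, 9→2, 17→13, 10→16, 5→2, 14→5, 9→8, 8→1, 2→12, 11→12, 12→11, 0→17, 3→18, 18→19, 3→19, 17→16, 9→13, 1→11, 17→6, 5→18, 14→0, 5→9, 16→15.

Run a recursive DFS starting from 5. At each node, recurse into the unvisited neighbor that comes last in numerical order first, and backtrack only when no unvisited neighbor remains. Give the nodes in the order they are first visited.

Visit 5
5 → 18
18 → 19
19 → 3
5 → 9
9 → 13
13 → 7
9 → 8
8 → 1
1 → 17
17 → 16
16 → 15
15 → 4
16 → 10
17 → 12
12 → 11
17 → 6
6 → 0
17 → 2
2 → 14

5, 18, 19, 3, 9, 13, 7, 8, 1, 17, 16, 15, 4, 10, 12, 11, 6, 0, 2, 14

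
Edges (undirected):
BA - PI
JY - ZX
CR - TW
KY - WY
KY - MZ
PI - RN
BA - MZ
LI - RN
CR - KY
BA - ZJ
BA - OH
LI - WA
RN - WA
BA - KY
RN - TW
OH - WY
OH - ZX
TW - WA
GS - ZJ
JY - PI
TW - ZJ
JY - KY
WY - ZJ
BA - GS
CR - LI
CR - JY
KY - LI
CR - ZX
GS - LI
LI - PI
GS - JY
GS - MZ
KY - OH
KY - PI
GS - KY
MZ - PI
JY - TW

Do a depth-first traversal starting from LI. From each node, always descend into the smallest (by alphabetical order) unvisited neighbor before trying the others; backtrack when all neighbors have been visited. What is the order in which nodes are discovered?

Visit LI
LI → CR
CR → JY
JY → GS
GS → BA
BA → KY
KY → MZ
MZ → PI
PI → RN
RN → TW
TW → WA
TW → ZJ
ZJ → WY
WY → OH
OH → ZX

LI -> CR -> JY -> GS -> BA -> KY -> MZ -> PI -> RN -> TW -> WA -> ZJ -> WY -> OH -> ZX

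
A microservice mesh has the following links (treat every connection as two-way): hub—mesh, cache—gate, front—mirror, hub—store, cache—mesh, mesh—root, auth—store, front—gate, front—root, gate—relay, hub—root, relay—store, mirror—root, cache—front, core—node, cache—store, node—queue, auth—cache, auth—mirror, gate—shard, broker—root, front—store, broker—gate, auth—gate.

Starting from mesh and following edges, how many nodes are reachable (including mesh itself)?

12

BFS from mesh visits: mesh, cache, hub, root, auth, front, gate, store, broker, mirror, relay, shard
Reachable nodes: 12 of 15 total.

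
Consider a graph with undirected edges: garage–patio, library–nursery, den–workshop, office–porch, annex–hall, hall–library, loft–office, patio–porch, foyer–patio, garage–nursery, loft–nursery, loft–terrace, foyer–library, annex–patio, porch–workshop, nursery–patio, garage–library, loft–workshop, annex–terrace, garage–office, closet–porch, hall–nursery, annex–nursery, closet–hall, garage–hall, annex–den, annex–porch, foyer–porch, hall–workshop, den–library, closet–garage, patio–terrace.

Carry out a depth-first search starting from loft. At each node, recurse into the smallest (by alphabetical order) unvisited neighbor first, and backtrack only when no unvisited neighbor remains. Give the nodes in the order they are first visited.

Visit loft
loft → nursery
nursery → annex
annex → den
den → library
library → foyer
foyer → patio
patio → garage
garage → closet
closet → hall
hall → workshop
workshop → porch
porch → office
patio → terrace

loft, nursery, annex, den, library, foyer, patio, garage, closet, hall, workshop, porch, office, terrace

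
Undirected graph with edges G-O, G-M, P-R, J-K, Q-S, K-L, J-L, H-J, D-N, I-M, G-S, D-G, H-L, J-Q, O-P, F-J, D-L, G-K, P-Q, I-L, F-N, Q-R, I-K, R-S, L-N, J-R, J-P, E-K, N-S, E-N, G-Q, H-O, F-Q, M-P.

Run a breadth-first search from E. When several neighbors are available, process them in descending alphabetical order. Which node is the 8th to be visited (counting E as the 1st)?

J

Visit E; enqueue N, K → queue [N, K]
Visit N; enqueue S, L, F, D → queue [K, S, L, F, D]
Visit K; enqueue J, I, G → queue [S, L, F, D, J, I, G]
Visit S; enqueue R, Q → queue [L, F, D, J, I, G, R, Q]
Visit L; enqueue H → queue [F, D, J, I, G, R, Q, H]
Visit F → queue [D, J, I, G, R, Q, H]
Visit D → queue [J, I, G, R, Q, H]
Visit J; enqueue P → queue [I, G, R, Q, H, P]
Visit I; enqueue M → queue [G, R, Q, H, P, M]
Visit G; enqueue O → queue [R, Q, H, P, M, O]
Visit R → queue [Q, H, P, M, O]
Visit Q → queue [H, P, M, O]
Visit H → queue [P, M, O]
Visit P → queue [M, O]
Visit M → queue [O]
Visit O → queue []

Visit order: E, N, K, S, L, F, D, J, I, G, R, Q, H, P, M, O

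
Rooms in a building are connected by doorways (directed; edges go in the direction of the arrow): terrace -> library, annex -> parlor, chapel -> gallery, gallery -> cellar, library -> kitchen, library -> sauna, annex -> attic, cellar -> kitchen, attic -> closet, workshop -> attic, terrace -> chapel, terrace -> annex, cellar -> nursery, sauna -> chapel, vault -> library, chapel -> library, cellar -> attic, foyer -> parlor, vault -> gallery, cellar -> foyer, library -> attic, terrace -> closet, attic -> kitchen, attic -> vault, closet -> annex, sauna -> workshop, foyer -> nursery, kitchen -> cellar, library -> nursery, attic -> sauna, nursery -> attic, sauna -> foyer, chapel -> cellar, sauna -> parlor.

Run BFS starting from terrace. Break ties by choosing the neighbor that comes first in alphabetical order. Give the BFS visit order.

Visit terrace; enqueue annex, chapel, closet, library → queue [annex, chapel, closet, library]
Visit annex; enqueue attic, parlor → queue [chapel, closet, library, attic, parlor]
Visit chapel; enqueue cellar, gallery → queue [closet, library, attic, parlor, cellar, gallery]
Visit closet → queue [library, attic, parlor, cellar, gallery]
Visit library; enqueue kitchen, nursery, sauna → queue [attic, parlor, cellar, gallery, kitchen, nursery, sauna]
Visit attic; enqueue vault → queue [parlor, cellar, gallery, kitchen, nursery, sauna, vault]
Visit parlor → queue [cellar, gallery, kitchen, nursery, sauna, vault]
Visit cellar; enqueue foyer → queue [gallery, kitchen, nursery, sauna, vault, foyer]
Visit gallery → queue [kitchen, nursery, sauna, vault, foyer]
Visit kitchen → queue [nursery, sauna, vault, foyer]
Visit nursery → queue [sauna, vault, foyer]
Visit sauna; enqueue workshop → queue [vault, foyer, workshop]
Visit vault → queue [foyer, workshop]
Visit foyer → queue [workshop]
Visit workshop → queue []

terrace → annex → chapel → closet → library → attic → parlor → cellar → gallery → kitchen → nursery → sauna → vault → foyer → workshop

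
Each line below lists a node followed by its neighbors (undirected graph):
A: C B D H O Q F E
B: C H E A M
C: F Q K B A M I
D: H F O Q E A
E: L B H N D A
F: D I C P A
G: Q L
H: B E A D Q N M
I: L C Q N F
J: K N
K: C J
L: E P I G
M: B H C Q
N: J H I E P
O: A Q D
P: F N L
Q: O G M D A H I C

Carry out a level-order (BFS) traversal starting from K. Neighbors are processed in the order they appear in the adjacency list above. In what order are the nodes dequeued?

K, C, J, F, Q, B, A, M, I, N, D, P, O, G, H, E, L

Visit K; enqueue C, J → queue [C, J]
Visit C; enqueue F, Q, B, A, M, I → queue [J, F, Q, B, A, M, I]
Visit J; enqueue N → queue [F, Q, B, A, M, I, N]
Visit F; enqueue D, P → queue [Q, B, A, M, I, N, D, P]
Visit Q; enqueue O, G, H → queue [B, A, M, I, N, D, P, O, G, H]
Visit B; enqueue E → queue [A, M, I, N, D, P, O, G, H, E]
Visit A → queue [M, I, N, D, P, O, G, H, E]
Visit M → queue [I, N, D, P, O, G, H, E]
Visit I; enqueue L → queue [N, D, P, O, G, H, E, L]
Visit N → queue [D, P, O, G, H, E, L]
Visit D → queue [P, O, G, H, E, L]
Visit P → queue [O, G, H, E, L]
Visit O → queue [G, H, E, L]
Visit G → queue [H, E, L]
Visit H → queue [E, L]
Visit E → queue [L]
Visit L → queue []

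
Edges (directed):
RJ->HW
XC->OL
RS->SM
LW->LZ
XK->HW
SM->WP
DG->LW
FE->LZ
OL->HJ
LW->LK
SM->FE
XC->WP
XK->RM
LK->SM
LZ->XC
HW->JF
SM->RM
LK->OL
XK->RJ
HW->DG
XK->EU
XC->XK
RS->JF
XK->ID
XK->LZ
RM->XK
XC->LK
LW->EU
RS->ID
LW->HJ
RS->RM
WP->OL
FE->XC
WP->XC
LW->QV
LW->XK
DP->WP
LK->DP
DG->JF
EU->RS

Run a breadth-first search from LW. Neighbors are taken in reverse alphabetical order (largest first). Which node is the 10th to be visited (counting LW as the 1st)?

Visit LW; enqueue XK, QV, LZ, LK, HJ, EU → queue [XK, QV, LZ, LK, HJ, EU]
Visit XK; enqueue RM, RJ, ID, HW → queue [QV, LZ, LK, HJ, EU, RM, RJ, ID, HW]
Visit QV → queue [LZ, LK, HJ, EU, RM, RJ, ID, HW]
Visit LZ; enqueue XC → queue [LK, HJ, EU, RM, RJ, ID, HW, XC]
Visit LK; enqueue SM, OL, DP → queue [HJ, EU, RM, RJ, ID, HW, XC, SM, OL, DP]
Visit HJ → queue [EU, RM, RJ, ID, HW, XC, SM, OL, DP]
Visit EU; enqueue RS → queue [RM, RJ, ID, HW, XC, SM, OL, DP, RS]
Visit RM → queue [RJ, ID, HW, XC, SM, OL, DP, RS]
Visit RJ → queue [ID, HW, XC, SM, OL, DP, RS]
Visit ID → queue [HW, XC, SM, OL, DP, RS]
Visit HW; enqueue JF, DG → queue [XC, SM, OL, DP, RS, JF, DG]
Visit XC; enqueue WP → queue [SM, OL, DP, RS, JF, DG, WP]
Visit SM; enqueue FE → queue [OL, DP, RS, JF, DG, WP, FE]
Visit OL → queue [DP, RS, JF, DG, WP, FE]
Visit DP → queue [RS, JF, DG, WP, FE]
Visit RS → queue [JF, DG, WP, FE]
Visit JF → queue [DG, WP, FE]
Visit DG → queue [WP, FE]
Visit WP → queue [FE]
Visit FE → queue []

Visit order: LW, XK, QV, LZ, LK, HJ, EU, RM, RJ, ID, HW, XC, SM, OL, DP, RS, JF, DG, WP, FE

ID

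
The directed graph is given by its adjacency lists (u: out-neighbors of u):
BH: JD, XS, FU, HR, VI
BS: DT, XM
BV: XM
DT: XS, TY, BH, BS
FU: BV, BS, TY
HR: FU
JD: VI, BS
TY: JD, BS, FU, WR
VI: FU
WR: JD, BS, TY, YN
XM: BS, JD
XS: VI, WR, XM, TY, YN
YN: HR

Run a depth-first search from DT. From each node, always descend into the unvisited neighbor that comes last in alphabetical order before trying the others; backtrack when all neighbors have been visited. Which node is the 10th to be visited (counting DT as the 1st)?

BS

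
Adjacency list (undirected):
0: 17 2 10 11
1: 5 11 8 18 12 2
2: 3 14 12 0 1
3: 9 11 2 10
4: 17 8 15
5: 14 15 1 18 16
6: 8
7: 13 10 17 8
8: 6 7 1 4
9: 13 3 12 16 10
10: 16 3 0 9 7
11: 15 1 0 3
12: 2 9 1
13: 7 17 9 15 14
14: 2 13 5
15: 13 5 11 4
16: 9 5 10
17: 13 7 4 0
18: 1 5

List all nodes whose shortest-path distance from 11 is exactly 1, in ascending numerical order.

Level 0: 11
Level 1: 0, 1, 3, 15
Level 2: 2, 4, 5, 8, 9, 10, 12, 13, 17, 18
Level 3: 6, 7, 14, 16

0, 1, 3, 15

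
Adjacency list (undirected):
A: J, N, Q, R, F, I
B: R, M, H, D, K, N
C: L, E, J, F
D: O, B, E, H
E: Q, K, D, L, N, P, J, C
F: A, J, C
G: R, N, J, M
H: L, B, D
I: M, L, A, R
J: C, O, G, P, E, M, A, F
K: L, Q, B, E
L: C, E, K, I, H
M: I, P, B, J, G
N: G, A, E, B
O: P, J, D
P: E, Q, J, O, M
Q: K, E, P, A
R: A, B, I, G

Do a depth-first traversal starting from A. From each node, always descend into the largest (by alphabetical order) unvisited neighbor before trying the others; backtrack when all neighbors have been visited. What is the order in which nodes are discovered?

A, R, I, M, P, Q, K, L, H, D, O, J, G, N, E, C, F, B

Visit A
A → R
R → I
I → M
M → P
P → Q
Q → K
K → L
L → H
H → D
D → O
O → J
J → G
G → N
N → E
E → C
C → F
N → B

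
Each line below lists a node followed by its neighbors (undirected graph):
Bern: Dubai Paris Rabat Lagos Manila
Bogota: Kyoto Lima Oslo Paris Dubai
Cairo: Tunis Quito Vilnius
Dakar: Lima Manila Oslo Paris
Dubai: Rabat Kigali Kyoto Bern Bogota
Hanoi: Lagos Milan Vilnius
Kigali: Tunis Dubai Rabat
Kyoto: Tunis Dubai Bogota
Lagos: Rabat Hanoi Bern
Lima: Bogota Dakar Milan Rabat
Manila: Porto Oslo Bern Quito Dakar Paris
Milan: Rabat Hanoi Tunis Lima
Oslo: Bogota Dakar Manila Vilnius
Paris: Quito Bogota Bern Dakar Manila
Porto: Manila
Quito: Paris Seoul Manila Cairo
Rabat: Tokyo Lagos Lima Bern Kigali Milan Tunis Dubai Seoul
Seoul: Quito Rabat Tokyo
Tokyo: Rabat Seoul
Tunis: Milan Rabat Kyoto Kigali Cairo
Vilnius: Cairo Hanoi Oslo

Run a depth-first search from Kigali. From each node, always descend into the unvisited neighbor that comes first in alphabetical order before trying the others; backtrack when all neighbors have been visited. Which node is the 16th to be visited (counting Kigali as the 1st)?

Vilnius

Visit Kigali
Kigali → Dubai
Dubai → Bern
Bern → Lagos
Lagos → Hanoi
Hanoi → Milan
Milan → Lima
Lima → Bogota
Bogota → Kyoto
Kyoto → Tunis
Tunis → Cairo
Cairo → Quito
Quito → Manila
Manila → Dakar
Dakar → Oslo
Oslo → Vilnius
Dakar → Paris
Manila → Porto
Quito → Seoul
Seoul → Rabat
Rabat → Tokyo

Visit order: Kigali, Dubai, Bern, Lagos, Hanoi, Milan, Lima, Bogota, Kyoto, Tunis, Cairo, Quito, Manila, Dakar, Oslo, Vilnius, Paris, Porto, Seoul, Rabat, Tokyo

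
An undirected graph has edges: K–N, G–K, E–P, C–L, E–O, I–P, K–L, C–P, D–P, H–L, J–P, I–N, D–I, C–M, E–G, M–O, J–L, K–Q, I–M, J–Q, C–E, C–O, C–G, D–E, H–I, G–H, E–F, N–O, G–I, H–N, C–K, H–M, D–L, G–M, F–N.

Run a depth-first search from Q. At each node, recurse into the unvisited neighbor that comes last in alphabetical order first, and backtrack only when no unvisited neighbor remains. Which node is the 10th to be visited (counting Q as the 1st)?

H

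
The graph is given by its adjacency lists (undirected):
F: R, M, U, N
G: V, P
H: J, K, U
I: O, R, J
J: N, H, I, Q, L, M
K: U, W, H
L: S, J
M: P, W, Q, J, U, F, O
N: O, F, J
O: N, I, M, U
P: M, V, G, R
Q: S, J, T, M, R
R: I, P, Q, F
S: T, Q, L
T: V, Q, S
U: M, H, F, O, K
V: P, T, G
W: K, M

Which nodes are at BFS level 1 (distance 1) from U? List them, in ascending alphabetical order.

F, H, K, M, O

Level 0: U
Level 1: F, H, K, M, O
Level 2: I, J, N, P, Q, R, W
Level 3: G, L, S, T, V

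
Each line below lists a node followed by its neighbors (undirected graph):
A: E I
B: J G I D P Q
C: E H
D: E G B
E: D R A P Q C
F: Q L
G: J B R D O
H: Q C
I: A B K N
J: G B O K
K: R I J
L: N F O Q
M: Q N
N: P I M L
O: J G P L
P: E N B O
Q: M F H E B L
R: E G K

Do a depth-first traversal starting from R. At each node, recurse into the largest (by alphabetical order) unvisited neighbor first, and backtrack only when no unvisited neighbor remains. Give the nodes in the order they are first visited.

Visit R
R → K
K → J
J → O
O → P
P → N
N → M
M → Q
Q → L
L → F
Q → H
H → C
C → E
E → D
D → G
G → B
B → I
I → A

R → K → J → O → P → N → M → Q → L → F → H → C → E → D → G → B → I → A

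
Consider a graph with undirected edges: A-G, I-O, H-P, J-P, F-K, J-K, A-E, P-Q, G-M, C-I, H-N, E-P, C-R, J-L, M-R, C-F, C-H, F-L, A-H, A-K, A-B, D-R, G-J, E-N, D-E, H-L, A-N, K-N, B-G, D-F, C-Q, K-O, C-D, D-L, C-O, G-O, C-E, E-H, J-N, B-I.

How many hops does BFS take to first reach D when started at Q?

2

Level 0: Q
Level 1: C, P
Level 2: D, E, F, H, I, J, O, R
Level 3: A, B, G, K, L, M, N
D first appears at level 2.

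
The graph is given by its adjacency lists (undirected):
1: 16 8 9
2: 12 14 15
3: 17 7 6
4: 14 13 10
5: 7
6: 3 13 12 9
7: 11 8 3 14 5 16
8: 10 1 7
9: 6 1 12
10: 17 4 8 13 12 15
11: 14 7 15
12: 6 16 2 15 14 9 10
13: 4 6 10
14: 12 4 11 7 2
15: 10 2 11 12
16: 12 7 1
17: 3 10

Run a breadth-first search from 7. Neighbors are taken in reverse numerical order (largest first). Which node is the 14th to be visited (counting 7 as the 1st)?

17

Visit 7; enqueue 16, 14, 11, 8, 5, 3 → queue [16, 14, 11, 8, 5, 3]
Visit 16; enqueue 12, 1 → queue [14, 11, 8, 5, 3, 12, 1]
Visit 14; enqueue 4, 2 → queue [11, 8, 5, 3, 12, 1, 4, 2]
Visit 11; enqueue 15 → queue [8, 5, 3, 12, 1, 4, 2, 15]
Visit 8; enqueue 10 → queue [5, 3, 12, 1, 4, 2, 15, 10]
Visit 5 → queue [3, 12, 1, 4, 2, 15, 10]
Visit 3; enqueue 17, 6 → queue [12, 1, 4, 2, 15, 10, 17, 6]
Visit 12; enqueue 9 → queue [1, 4, 2, 15, 10, 17, 6, 9]
Visit 1 → queue [4, 2, 15, 10, 17, 6, 9]
Visit 4; enqueue 13 → queue [2, 15, 10, 17, 6, 9, 13]
Visit 2 → queue [15, 10, 17, 6, 9, 13]
Visit 15 → queue [10, 17, 6, 9, 13]
Visit 10 → queue [17, 6, 9, 13]
Visit 17 → queue [6, 9, 13]
Visit 6 → queue [9, 13]
Visit 9 → queue [13]
Visit 13 → queue []

Visit order: 7, 16, 14, 11, 8, 5, 3, 12, 1, 4, 2, 15, 10, 17, 6, 9, 13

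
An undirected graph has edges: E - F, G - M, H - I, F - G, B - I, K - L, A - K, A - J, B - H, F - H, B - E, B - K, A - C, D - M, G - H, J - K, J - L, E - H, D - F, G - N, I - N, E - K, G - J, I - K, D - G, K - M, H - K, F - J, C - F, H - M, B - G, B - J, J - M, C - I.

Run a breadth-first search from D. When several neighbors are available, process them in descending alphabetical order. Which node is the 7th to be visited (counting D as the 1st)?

H

Visit D; enqueue M, G, F → queue [M, G, F]
Visit M; enqueue K, J, H → queue [G, F, K, J, H]
Visit G; enqueue N, B → queue [F, K, J, H, N, B]
Visit F; enqueue E, C → queue [K, J, H, N, B, E, C]
Visit K; enqueue L, I, A → queue [J, H, N, B, E, C, L, I, A]
Visit J → queue [H, N, B, E, C, L, I, A]
Visit H → queue [N, B, E, C, L, I, A]
Visit N → queue [B, E, C, L, I, A]
Visit B → queue [E, C, L, I, A]
Visit E → queue [C, L, I, A]
Visit C → queue [L, I, A]
Visit L → queue [I, A]
Visit I → queue [A]
Visit A → queue []

Visit order: D, M, G, F, K, J, H, N, B, E, C, L, I, A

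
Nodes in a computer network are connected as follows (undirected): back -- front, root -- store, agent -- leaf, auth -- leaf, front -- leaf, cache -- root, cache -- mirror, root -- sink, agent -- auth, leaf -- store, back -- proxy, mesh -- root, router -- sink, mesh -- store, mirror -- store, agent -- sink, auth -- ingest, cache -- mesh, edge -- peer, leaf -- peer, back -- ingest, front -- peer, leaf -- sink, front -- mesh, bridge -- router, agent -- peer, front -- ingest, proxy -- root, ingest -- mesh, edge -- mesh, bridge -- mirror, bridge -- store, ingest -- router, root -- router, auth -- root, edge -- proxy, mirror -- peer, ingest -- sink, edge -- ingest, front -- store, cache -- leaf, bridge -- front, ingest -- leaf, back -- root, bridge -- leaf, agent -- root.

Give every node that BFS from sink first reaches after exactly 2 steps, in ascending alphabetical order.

auth, back, bridge, cache, edge, front, mesh, peer, proxy, store

Level 0: sink
Level 1: agent, ingest, leaf, root, router
Level 2: auth, back, bridge, cache, edge, front, mesh, peer, proxy, store
Level 3: mirror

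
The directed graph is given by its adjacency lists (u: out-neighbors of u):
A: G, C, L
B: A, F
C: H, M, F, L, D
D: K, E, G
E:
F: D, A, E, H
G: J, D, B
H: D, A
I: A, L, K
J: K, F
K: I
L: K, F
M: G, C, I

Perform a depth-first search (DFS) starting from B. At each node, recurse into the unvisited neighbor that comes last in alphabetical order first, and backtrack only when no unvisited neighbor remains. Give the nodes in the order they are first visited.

B, F, H, D, K, I, L, A, G, J, C, M, E

Visit B
B → F
F → H
H → D
D → K
K → I
I → L
I → A
A → G
G → J
A → C
C → M
D → E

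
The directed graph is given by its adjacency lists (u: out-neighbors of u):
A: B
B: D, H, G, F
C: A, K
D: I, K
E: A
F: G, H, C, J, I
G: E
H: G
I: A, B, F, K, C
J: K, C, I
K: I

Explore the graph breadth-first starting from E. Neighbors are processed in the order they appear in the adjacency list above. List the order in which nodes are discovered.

E, A, B, D, H, G, F, I, K, C, J

Visit E; enqueue A → queue [A]
Visit A; enqueue B → queue [B]
Visit B; enqueue D, H, G, F → queue [D, H, G, F]
Visit D; enqueue I, K → queue [H, G, F, I, K]
Visit H → queue [G, F, I, K]
Visit G → queue [F, I, K]
Visit F; enqueue C, J → queue [I, K, C, J]
Visit I → queue [K, C, J]
Visit K → queue [C, J]
Visit C → queue [J]
Visit J → queue []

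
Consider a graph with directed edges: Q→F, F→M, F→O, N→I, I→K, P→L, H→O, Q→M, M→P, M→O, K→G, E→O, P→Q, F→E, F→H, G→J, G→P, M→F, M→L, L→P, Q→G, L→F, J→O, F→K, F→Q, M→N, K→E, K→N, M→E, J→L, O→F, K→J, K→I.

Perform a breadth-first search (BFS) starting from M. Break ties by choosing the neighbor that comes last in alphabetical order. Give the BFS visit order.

Visit M; enqueue P, O, N, L, F, E → queue [P, O, N, L, F, E]
Visit P; enqueue Q → queue [O, N, L, F, E, Q]
Visit O → queue [N, L, F, E, Q]
Visit N; enqueue I → queue [L, F, E, Q, I]
Visit L → queue [F, E, Q, I]
Visit F; enqueue K, H → queue [E, Q, I, K, H]
Visit E → queue [Q, I, K, H]
Visit Q; enqueue G → queue [I, K, H, G]
Visit I → queue [K, H, G]
Visit K; enqueue J → queue [H, G, J]
Visit H → queue [G, J]
Visit G → queue [J]
Visit J → queue []

M, P, O, N, L, F, E, Q, I, K, H, G, J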